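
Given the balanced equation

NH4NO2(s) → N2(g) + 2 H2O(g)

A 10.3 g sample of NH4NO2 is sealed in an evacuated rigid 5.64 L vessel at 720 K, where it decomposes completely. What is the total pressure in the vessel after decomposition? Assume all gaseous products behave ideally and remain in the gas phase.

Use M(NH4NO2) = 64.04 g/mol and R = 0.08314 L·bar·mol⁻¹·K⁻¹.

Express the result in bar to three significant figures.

n(NH4NO2) = 10.3 / 64.04 = 0.1608 mol
n(gas produced) = (3/1) × 0.1608 = 0.4824 mol
P = nRT/V = 0.4824 × 0.08314 × 720 / 5.64 = 5.120 bar

5.12 bar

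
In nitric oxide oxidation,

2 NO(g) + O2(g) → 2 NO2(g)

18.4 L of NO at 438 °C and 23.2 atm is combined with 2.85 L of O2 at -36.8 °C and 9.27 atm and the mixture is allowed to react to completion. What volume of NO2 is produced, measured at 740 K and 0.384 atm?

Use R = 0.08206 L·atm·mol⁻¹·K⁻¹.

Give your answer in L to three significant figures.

431 L

n(NO) = PV/RT = (23.2 × 18.4) / (0.08206 × 711.15) = 7.315 mol
n(O2) = PV/RT = (9.27 × 2.85) / (0.08206 × 236.35) = 1.362 mol
For 7.315 mol NO, stoichiometry requires (1/2) × 7.315 = 3.658 mol O2; 1.362 mol is available, so O2 is limiting.
n(NO2) = (2/1) × 1.362 = 2.724 mol
V(NO2) = nRT/P = 2.724 × 0.08206 × 740 / 0.384 = 430.8 L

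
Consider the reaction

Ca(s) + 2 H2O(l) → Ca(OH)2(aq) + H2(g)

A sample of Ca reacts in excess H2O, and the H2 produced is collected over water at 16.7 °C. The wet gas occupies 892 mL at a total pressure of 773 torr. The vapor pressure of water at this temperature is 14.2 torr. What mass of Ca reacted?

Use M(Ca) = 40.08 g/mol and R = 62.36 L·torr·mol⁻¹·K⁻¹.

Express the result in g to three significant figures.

1.50 g

P(H2) = 773 − 14.2 = 758.8 torr
n(H2) = PV/RT = (758.8 × 0.8920) / (62.36 × 289.85) = 0.03745 mol
n(Ca) = (1/1) × 0.03745 = 0.03745 mol
m(Ca) = 0.03745 × 40.08 = 1.501 g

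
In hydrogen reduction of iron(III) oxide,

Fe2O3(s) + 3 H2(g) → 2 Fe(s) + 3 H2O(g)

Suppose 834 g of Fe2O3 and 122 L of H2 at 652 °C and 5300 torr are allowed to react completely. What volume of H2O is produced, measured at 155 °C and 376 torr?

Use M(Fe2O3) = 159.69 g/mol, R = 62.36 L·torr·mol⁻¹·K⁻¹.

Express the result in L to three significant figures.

n(Fe2O3) = 834 / 159.69 = 5.223 mol
n(H2) = PV/RT = (5300 × 122) / (62.36 × 925.15) = 11.21 mol
For 5.223 mol Fe2O3, stoichiometry requires (3/1) × 5.223 = 15.67 mol H2; 11.21 mol is available, so H2 is limiting.
n(H2O) = (3/3) × 11.21 = 11.21 mol
V(H2O) = nRT/P = 11.21 × 62.36 × 428.15 / 376 = 796.0 L

796 L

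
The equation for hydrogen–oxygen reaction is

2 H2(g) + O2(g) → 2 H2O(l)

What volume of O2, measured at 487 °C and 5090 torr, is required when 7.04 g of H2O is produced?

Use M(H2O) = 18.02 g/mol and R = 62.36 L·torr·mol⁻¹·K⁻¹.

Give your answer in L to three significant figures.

n(H2O) = 7.040 / 18.02 = 0.3907 mol
n(O2) = (1/2) × 0.3907 = 0.1953 mol
V = nRT/P = 0.1953 × 62.36 × 760.15 / 5090 = 1.819 L

1.82 L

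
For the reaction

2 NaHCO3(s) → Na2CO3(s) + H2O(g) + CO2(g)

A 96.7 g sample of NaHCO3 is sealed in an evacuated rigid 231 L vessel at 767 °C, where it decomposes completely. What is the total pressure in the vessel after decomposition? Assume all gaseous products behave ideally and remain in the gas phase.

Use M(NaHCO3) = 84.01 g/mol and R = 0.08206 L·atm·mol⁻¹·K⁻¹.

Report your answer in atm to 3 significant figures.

n(NaHCO3) = 96.7 / 84.01 = 1.151 mol
n(gas produced) = (2/2) × 1.151 = 1.151 mol
P = nRT/V = 1.151 × 0.08206 × 1040.15 / 231 = 0.4253 atm

0.425 atm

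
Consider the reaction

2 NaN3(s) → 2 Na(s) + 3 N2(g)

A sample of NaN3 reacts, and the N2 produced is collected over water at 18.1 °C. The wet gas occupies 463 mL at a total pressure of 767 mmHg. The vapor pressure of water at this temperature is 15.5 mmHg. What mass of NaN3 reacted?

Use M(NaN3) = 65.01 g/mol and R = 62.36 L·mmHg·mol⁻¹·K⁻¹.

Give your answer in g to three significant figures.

P(N2) = 767 − 15.5 = 751.5 mmHg
n(N2) = PV/RT = (751.5 × 0.4630) / (62.36 × 291.25) = 0.01916 mol
n(NaN3) = (2/3) × 0.01916 = 0.01277 mol
m(NaN3) = 0.01277 × 65.01 = 0.8302 g

0.830 g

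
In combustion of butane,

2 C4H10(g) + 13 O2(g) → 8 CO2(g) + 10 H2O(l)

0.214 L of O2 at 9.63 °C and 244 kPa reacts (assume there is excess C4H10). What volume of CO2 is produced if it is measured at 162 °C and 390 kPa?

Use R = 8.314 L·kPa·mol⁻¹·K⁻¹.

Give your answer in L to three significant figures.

0.127 L

n(O2) = PV/RT = (244 × 0.214) / (8.314 × 282.78) = 0.02221 mol
n(CO2) = (8/13) × 0.02221 = 0.01367 mol
V = nRT/P = 0.01367 × 8.314 × 435.15 / 390 = 0.1268 L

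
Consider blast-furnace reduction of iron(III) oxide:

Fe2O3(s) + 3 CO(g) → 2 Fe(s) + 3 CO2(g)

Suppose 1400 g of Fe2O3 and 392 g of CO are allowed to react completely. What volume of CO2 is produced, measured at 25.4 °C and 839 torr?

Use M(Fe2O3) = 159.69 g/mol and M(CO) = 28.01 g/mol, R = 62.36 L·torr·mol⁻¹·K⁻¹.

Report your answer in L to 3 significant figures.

n(Fe2O3) = 1400 / 159.69 = 8.767 mol
n(CO) = 392 / 28.01 = 14.00 mol
For 8.767 mol Fe2O3, stoichiometry requires (3/1) × 8.767 = 26.30 mol CO; 14.00 mol is available, so CO is limiting.
n(CO2) = (3/3) × 14.00 = 14.00 mol
V(CO2) = nRT/P = 14.00 × 62.36 × 298.55 / 839 = 310.7 L

311 L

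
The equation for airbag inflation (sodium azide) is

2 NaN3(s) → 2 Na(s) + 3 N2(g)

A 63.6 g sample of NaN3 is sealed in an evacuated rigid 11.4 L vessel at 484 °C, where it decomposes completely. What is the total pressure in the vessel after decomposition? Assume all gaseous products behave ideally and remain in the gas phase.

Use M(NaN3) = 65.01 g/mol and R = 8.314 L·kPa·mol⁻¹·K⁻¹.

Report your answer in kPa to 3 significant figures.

810 kPa

n(NaN3) = 63.6 / 65.01 = 0.9783 mol
n(gas produced) = (3/2) × 0.9783 = 1.467 mol
P = nRT/V = 1.467 × 8.314 × 757.15 / 11.4 = 810.1 kPa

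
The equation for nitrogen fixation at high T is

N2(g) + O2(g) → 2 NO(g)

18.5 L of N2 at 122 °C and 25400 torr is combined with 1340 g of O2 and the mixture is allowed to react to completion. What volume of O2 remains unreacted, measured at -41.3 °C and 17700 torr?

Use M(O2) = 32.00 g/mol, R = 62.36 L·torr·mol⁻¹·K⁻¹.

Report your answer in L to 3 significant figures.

n(N2) = PV/RT = (25400 × 18.5) / (62.36 × 395.15) = 19.07 mol
n(O2) = 1340 / 32.00 = 41.88 mol
For 19.07 mol N2, stoichiometry requires (1/1) × 19.07 = 19.07 mol O2; 41.88 mol is available, so N2 is limiting.
n(O2) consumed = (1/1) × 19.07 = 19.07 mol; remaining = 41.88 − 19.07 = 22.81 mol
V(O2) = nRT/P = 22.81 × 62.36 × 231.85 / 17700 = 18.63 L

18.6 L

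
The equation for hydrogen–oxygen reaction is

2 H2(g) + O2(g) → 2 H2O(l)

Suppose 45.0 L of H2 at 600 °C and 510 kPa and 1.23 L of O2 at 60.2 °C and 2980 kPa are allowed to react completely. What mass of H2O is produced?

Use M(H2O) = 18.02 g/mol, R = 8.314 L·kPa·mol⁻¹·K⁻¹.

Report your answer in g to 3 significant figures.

n(H2) = PV/RT = (510 × 45.0) / (8.314 × 873.15) = 3.161 mol
n(O2) = PV/RT = (2980 × 1.23) / (8.314 × 333.35) = 1.323 mol
For 3.161 mol H2, stoichiometry requires (1/2) × 3.161 = 1.581 mol O2; 1.323 mol is available, so O2 is limiting.
n(H2O) = (2/1) × 1.323 = 2.646 mol
m(H2O) = 2.646 × 18.02 = 47.68 g

47.7 g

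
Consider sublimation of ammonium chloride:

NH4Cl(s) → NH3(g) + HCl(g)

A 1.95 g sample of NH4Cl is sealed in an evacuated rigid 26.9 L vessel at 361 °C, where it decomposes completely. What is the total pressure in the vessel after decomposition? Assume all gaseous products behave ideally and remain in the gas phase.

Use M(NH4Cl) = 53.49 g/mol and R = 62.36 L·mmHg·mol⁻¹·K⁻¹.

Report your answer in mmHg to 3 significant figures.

107 mmHg

n(NH4Cl) = 1.95 / 53.49 = 0.03646 mol
n(gas produced) = (2/1) × 0.03646 = 0.07292 mol
P = nRT/V = 0.07292 × 62.36 × 634.15 / 26.9 = 107.2 mmHg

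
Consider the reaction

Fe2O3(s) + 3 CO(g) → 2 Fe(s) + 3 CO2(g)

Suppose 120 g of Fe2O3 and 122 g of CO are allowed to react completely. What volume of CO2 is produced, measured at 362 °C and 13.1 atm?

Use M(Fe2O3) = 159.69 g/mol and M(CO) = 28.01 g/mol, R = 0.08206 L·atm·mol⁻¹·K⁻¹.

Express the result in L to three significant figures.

n(Fe2O3) = 120 / 159.69 = 0.7515 mol
n(CO) = 122 / 28.01 = 4.356 mol
For 0.7515 mol Fe2O3, stoichiometry requires (3/1) × 0.7515 = 2.254 mol CO; 4.356 mol is available, so Fe2O3 is limiting.
n(CO2) = (3/1) × 0.7515 = 2.254 mol
V(CO2) = nRT/P = 2.254 × 0.08206 × 635.15 / 13.1 = 8.968 L

8.97 L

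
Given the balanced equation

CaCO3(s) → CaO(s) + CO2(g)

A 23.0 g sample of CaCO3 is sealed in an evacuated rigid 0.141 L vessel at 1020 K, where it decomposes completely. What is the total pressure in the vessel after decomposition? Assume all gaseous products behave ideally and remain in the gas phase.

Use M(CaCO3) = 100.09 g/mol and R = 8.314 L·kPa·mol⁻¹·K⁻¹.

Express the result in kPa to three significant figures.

n(CaCO3) = 23.0 / 100.09 = 0.2298 mol
n(gas produced) = (1/1) × 0.2298 = 0.2298 mol
P = nRT/V = 0.2298 × 8.314 × 1020 / 0.141 = 13820 kPa

13800 kPa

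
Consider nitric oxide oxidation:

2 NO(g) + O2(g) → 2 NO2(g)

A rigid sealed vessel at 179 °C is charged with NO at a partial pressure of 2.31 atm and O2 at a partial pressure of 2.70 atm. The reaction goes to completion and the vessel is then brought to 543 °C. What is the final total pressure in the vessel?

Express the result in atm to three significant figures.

At constant V, partial pressures at 179 °C are proportional to moles, so apply stoichiometry directly to pressures.
P(O2) required for 2.31 atm of NO = (1/2) × 2.31 = 1.155 atm; available 2.70 atm, so NO is limiting.
P(O2) remaining = 2.70 − (1/2) × 2.31 = 1.545 atm
P(gaseous products) = (2)/2 × 2.31 = 2.310 atm
P_total at 179 °C = 1.545 + 2.310 = 3.855 atm
Scaling to 543 °C: P = 3.855 × 816.15/452.15 = 6.958 atm

6.96 atm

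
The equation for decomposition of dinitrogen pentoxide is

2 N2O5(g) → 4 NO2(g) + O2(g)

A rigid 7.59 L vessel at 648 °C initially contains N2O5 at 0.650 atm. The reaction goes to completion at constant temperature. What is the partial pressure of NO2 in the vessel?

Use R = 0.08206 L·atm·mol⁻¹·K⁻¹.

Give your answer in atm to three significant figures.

1.30 atm

n(N2O5)₀ = PV/RT = (0.650 × 7.59) / (0.08206 × 921.15) = 0.06527 mol
n(NO2) = (4/2) × 0.06527 = 0.1305 mol
P(NO2) = nRT/V = 0.1305 × 0.08206 × 921.15 / 7.59 = 1.300 atm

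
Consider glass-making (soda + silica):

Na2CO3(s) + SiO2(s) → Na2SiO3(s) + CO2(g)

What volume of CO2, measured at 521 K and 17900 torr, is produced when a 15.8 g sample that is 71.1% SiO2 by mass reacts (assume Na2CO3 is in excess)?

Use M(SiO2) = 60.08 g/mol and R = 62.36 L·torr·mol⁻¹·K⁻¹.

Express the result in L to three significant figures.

0.339 L

mass of SiO2 = 15.8 × 71.1/100 = 11.23 g
n(SiO2) = 11.23 / 60.08 = 0.1869 mol
n(CO2) = (1/1) × 0.1869 = 0.1869 mol
V = nRT/P = 0.1869 × 62.36 × 521 / 17900 = 0.3392 L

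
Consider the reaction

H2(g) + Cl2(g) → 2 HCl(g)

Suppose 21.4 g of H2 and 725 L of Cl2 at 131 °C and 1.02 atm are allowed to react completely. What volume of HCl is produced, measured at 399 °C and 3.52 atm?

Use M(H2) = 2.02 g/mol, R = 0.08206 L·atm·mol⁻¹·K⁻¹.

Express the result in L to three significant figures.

332 L

n(H2) = 21.4 / 2.02 = 10.59 mol
n(Cl2) = PV/RT = (1.02 × 725) / (0.08206 × 404.15) = 22.30 mol
For 10.59 mol H2, stoichiometry requires (1/1) × 10.59 = 10.59 mol Cl2; 22.30 mol is available, so H2 is limiting.
n(HCl) = (2/1) × 10.59 = 21.18 mol
V(HCl) = nRT/P = 21.18 × 0.08206 × 672.15 / 3.52 = 331.9 L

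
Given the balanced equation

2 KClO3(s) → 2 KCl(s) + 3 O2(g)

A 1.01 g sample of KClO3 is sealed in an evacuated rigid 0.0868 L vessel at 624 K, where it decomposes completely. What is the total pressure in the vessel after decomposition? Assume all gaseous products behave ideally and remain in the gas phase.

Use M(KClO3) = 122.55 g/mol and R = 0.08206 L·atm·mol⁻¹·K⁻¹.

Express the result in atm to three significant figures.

n(KClO3) = 1.01 / 122.55 = 0.008242 mol
n(gas produced) = (3/2) × 0.008242 = 0.01236 mol
P = nRT/V = 0.01236 × 0.08206 × 624 / 0.0868 = 7.291 atm

7.29 atm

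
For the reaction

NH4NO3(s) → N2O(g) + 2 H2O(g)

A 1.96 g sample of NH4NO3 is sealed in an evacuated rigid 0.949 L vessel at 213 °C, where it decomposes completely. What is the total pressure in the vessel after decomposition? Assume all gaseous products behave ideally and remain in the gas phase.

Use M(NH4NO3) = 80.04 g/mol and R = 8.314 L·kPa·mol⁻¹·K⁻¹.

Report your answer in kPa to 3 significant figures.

313 kPa

n(NH4NO3) = 1.96 / 80.04 = 0.02449 mol
n(gas produced) = (3/1) × 0.02449 = 0.07347 mol
P = nRT/V = 0.07347 × 8.314 × 486.15 / 0.949 = 312.9 kPa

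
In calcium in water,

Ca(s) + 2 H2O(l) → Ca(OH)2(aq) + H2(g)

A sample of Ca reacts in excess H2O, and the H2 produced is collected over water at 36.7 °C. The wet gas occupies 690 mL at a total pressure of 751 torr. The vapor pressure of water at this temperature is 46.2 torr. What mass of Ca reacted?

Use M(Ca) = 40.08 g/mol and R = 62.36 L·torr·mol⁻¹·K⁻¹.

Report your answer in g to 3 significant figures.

P(H2) = 751 − 46.2 = 704.8 torr
n(H2) = PV/RT = (704.8 × 0.6900) / (62.36 × 309.85) = 0.02517 mol
n(Ca) = (1/1) × 0.02517 = 0.02517 mol
m(Ca) = 0.02517 × 40.08 = 1.009 g

1.01 g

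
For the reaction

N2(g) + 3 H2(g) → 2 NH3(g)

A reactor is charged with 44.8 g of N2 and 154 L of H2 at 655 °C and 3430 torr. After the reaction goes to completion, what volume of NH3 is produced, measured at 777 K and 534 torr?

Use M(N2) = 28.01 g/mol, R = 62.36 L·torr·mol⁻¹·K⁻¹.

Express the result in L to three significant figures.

n(N2) = 44.8 / 28.01 = 1.599 mol
n(H2) = PV/RT = (3430 × 154) / (62.36 × 928.15) = 9.126 mol
For 1.599 mol N2, stoichiometry requires (3/1) × 1.599 = 4.797 mol H2; 9.126 mol is available, so N2 is limiting.
n(NH3) = (2/1) × 1.599 = 3.198 mol
V(NH3) = nRT/P = 3.198 × 62.36 × 777 / 534 = 290.2 L

290 L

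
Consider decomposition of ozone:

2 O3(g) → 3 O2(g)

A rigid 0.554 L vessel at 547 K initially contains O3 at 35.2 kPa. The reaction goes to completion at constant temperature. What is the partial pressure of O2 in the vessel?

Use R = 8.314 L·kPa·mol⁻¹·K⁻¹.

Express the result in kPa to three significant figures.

52.8 kPa

n(O3)₀ = PV/RT = (35.2 × 0.554) / (8.314 × 547) = 0.004288 mol
n(O2) = (3/2) × 0.004288 = 0.006432 mol
P(O2) = nRT/V = 0.006432 × 8.314 × 547 / 0.554 = 52.80 kPa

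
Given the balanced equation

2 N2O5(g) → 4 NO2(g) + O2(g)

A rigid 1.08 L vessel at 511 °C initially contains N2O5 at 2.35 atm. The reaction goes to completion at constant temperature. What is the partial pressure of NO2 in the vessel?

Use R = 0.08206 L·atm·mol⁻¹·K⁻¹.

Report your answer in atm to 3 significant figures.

n(N2O5)₀ = PV/RT = (2.35 × 1.08) / (0.08206 × 784.15) = 0.03944 mol
n(NO2) = (4/2) × 0.03944 = 0.07888 mol
P(NO2) = nRT/V = 0.07888 × 0.08206 × 784.15 / 1.08 = 4.700 atm

4.70 atm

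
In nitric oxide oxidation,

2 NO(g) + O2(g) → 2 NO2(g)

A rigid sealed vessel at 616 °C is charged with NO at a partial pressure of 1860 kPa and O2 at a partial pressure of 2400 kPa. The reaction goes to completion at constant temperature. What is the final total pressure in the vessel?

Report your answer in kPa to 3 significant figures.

3330 kPa

At constant V, partial pressures at 616 °C are proportional to moles, so apply stoichiometry directly to pressures.
P(O2) required for 1860 kPa of NO = (1/2) × 1860 = 930.0 kPa; available 2400 kPa, so NO is limiting.
P(O2) remaining = 2400 − (1/2) × 1860 = 1470 kPa
P(gaseous products) = (2)/2 × 1860 = 1860 kPa
P_total at 616 °C = 1470 + 1860 = 3330 kPa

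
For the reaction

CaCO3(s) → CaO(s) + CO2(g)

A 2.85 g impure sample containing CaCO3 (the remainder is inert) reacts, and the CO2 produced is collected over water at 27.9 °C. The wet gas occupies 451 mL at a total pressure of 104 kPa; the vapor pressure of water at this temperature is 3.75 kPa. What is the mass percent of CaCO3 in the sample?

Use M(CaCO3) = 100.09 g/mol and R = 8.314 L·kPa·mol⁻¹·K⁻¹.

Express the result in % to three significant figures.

P(CO2) = 104 − 3.75 = 100.2 kPa
n(CO2) = PV/RT = (100.2 × 0.4510) / (8.314 × 301.05) = 0.01805 mol
n(CaCO3) = (1/1) × 0.01805 = 0.01805 mol
m(CaCO3) = 0.01805 × 100.09 = 1.807 g
%CaCO3 = 1.807 / 2.85 × 100 = 63.40%

63.4 %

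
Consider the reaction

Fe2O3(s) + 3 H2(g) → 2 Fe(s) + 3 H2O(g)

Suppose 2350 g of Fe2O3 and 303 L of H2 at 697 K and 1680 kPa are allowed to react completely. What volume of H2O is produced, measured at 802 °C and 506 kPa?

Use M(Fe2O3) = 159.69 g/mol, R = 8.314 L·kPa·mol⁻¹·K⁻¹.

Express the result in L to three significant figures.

n(Fe2O3) = 2350 / 159.69 = 14.72 mol
n(H2) = PV/RT = (1680 × 303) / (8.314 × 697) = 87.84 mol
For 14.72 mol Fe2O3, stoichiometry requires (3/1) × 14.72 = 44.16 mol H2; 87.84 mol is available, so Fe2O3 is limiting.
n(H2O) = (3/1) × 14.72 = 44.16 mol
V(H2O) = nRT/P = 44.16 × 8.314 × 1075.15 / 506 = 780.1 L

780 L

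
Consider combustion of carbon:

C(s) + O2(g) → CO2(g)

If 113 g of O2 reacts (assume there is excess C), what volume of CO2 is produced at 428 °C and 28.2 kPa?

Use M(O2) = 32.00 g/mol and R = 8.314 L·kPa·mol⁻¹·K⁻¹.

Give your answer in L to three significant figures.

n(O2) = 113.0 / 32.00 = 3.531 mol
n(CO2) = (1/1) × 3.531 = 3.531 mol
V = nRT/P = 3.531 × 8.314 × 701.15 / 28.2 = 729.9 L

730 L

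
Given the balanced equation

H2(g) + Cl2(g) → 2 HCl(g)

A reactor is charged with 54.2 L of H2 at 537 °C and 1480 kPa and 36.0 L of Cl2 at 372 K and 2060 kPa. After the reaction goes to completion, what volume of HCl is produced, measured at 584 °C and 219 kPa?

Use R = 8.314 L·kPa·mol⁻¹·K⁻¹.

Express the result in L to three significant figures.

775 L

n(H2) = PV/RT = (1480 × 54.2) / (8.314 × 810.15) = 11.91 mol
n(Cl2) = PV/RT = (2060 × 36.0) / (8.314 × 372) = 23.98 mol
For 11.91 mol H2, stoichiometry requires (1/1) × 11.91 = 11.91 mol Cl2; 23.98 mol is available, so H2 is limiting.
n(HCl) = (2/1) × 11.91 = 23.82 mol
V(HCl) = nRT/P = 23.82 × 8.314 × 857.15 / 219 = 775.1 L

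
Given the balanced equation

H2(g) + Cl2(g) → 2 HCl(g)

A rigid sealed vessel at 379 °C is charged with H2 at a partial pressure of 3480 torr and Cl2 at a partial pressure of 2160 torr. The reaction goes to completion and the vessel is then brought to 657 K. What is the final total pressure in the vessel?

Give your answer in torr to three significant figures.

5680 torr

At constant V, partial pressures at 379 °C are proportional to moles, so apply stoichiometry directly to pressures.
P(Cl2) required for 3480 torr of H2 = (1/1) × 3480 = 3480 torr; available 2160 torr, so Cl2 is limiting.
P(H2) remaining = 3480 − (1/1) × 2160 = 1320 torr
P(gaseous products) = (2)/1 × 2160 = 4320 torr
P_total at 379 °C = 1320 + 4320 = 5640 torr
Scaling to 657 K: P = 5640 × 657/652.15 = 5682 torr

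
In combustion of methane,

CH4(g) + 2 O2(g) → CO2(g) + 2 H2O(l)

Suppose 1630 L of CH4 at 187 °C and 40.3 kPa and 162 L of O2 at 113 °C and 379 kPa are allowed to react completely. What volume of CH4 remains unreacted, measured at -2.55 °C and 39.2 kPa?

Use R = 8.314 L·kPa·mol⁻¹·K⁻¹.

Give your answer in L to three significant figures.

n(CH4) = PV/RT = (40.3 × 1630) / (8.314 × 460.15) = 17.17 mol
n(O2) = PV/RT = (379 × 162) / (8.314 × 386.15) = 19.12 mol
For 17.17 mol CH4, stoichiometry requires (2/1) × 17.17 = 34.34 mol O2; 19.12 mol is available, so O2 is limiting.
n(CH4) consumed = (1/2) × 19.12 = 9.560 mol; remaining = 17.17 − 9.560 = 7.610 mol
V(CH4) = nRT/P = 7.610 × 8.314 × 270.6 / 39.2 = 436.8 L

437 L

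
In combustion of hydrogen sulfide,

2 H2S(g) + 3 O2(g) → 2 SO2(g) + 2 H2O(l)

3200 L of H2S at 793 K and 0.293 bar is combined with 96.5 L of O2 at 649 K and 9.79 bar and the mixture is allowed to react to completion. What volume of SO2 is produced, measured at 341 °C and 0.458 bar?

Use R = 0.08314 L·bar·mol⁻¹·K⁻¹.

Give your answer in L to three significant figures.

1300 L

n(H2S) = PV/RT = (0.293 × 3200) / (0.08314 × 793) = 14.22 mol
n(O2) = PV/RT = (9.79 × 96.5) / (0.08314 × 649) = 17.51 mol
For 14.22 mol H2S, stoichiometry requires (3/2) × 14.22 = 21.33 mol O2; 17.51 mol is available, so O2 is limiting.
n(SO2) = (2/3) × 17.51 = 11.67 mol
V(SO2) = nRT/P = 11.67 × 0.08314 × 614.15 / 0.458 = 1301 L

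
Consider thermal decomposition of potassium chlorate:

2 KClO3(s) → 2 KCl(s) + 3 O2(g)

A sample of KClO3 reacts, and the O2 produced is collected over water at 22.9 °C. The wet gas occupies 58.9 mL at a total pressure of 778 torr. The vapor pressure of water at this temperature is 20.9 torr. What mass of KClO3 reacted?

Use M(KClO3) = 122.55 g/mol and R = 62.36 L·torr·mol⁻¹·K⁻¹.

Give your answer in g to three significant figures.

0.197 g

P(O2) = 778 − 20.9 = 757.1 torr
n(O2) = PV/RT = (757.1 × 0.05890) / (62.36 × 296.05) = 0.002415 mol
n(KClO3) = (2/3) × 0.002415 = 0.001610 mol
m(KClO3) = 0.001610 × 122.55 = 0.1973 g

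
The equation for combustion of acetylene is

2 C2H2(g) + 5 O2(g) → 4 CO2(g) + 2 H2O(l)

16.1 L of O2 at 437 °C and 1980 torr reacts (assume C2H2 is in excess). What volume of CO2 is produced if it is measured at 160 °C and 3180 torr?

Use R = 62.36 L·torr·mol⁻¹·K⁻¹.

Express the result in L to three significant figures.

4.89 L

n(O2) = PV/RT = (1980 × 16.1) / (62.36 × 710.15) = 0.7198 mol
n(CO2) = (4/5) × 0.7198 = 0.5758 mol
V = nRT/P = 0.5758 × 62.36 × 433.15 / 3180 = 4.891 L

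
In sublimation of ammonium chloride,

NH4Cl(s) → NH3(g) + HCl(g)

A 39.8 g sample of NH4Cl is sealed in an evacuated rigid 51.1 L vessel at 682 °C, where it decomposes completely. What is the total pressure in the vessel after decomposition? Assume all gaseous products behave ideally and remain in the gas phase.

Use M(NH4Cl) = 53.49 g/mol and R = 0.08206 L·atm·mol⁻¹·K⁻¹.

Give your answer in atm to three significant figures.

2.28 atm

n(NH4Cl) = 39.8 / 53.49 = 0.7441 mol
n(gas produced) = (2/1) × 0.7441 = 1.488 mol
P = nRT/V = 1.488 × 0.08206 × 955.15 / 51.1 = 2.282 atm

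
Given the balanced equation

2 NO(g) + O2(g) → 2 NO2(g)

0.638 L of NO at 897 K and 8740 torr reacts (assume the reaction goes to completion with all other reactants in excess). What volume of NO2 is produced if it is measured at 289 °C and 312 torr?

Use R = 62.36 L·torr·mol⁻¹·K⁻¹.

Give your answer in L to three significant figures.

n(NO) = PV/RT = (8740 × 0.638) / (62.36 × 897) = 0.09969 mol
n(NO2) = (2/2) × 0.09969 = 0.09969 mol
V = nRT/P = 0.09969 × 62.36 × 562.15 / 312 = 11.20 L

11.2 L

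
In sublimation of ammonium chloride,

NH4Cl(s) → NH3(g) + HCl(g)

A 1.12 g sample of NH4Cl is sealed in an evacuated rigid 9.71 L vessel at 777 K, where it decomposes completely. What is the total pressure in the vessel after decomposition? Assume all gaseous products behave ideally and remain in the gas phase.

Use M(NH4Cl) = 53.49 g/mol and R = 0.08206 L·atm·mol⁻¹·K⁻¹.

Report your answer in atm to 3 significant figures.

n(NH4Cl) = 1.12 / 53.49 = 0.02094 mol
n(gas produced) = (2/1) × 0.02094 = 0.04188 mol
P = nRT/V = 0.04188 × 0.08206 × 777 / 9.71 = 0.2750 atm

0.275 atm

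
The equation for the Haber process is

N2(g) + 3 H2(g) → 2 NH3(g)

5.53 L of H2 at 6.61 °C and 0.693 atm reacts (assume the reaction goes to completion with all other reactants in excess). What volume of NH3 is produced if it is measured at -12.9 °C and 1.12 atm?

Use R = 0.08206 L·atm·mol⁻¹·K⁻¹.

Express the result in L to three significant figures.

n(H2) = PV/RT = (0.693 × 5.53) / (0.08206 × 279.76) = 0.1669 mol
n(NH3) = (2/3) × 0.1669 = 0.1113 mol
V = nRT/P = 0.1113 × 0.08206 × 260.25 / 1.12 = 2.122 L

2.12 L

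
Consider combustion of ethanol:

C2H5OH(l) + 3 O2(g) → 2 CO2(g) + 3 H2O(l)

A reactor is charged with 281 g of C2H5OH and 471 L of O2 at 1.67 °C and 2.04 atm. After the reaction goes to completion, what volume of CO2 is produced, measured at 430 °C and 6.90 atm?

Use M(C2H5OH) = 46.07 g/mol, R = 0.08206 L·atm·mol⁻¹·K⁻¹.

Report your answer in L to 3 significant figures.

n(C2H5OH) = 281 / 46.07 = 6.099 mol
n(O2) = PV/RT = (2.04 × 471) / (0.08206 × 274.82) = 42.61 mol
For 6.099 mol C2H5OH, stoichiometry requires (3/1) × 6.099 = 18.30 mol O2; 42.61 mol is available, so C2H5OH is limiting.
n(CO2) = (2/1) × 6.099 = 12.20 mol
V(CO2) = nRT/P = 12.20 × 0.08206 × 703.15 / 6.90 = 102.0 L

102 L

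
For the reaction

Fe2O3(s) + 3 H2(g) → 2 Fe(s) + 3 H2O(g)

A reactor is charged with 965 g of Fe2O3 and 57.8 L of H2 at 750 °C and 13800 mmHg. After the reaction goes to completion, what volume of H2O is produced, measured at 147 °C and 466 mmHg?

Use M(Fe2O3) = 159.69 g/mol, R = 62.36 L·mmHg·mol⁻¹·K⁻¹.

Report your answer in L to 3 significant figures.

703 L

n(Fe2O3) = 965 / 159.69 = 6.043 mol
n(H2) = PV/RT = (13800 × 57.8) / (62.36 × 1023.15) = 12.50 mol
For 6.043 mol Fe2O3, stoichiometry requires (3/1) × 6.043 = 18.13 mol H2; 12.50 mol is available, so H2 is limiting.
n(H2O) = (3/3) × 12.50 = 12.50 mol
V(H2O) = nRT/P = 12.50 × 62.36 × 420.15 / 466 = 702.8 L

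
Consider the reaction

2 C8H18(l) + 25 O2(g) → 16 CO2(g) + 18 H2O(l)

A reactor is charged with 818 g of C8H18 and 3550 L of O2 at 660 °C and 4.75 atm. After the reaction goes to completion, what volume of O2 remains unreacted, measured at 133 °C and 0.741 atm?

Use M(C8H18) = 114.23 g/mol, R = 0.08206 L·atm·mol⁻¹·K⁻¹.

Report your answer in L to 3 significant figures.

n(C8H18) = 818 / 114.23 = 7.161 mol
n(O2) = PV/RT = (4.75 × 3550) / (0.08206 × 933.15) = 220.2 mol
For 7.161 mol C8H18, stoichiometry requires (25/2) × 7.161 = 89.51 mol O2; 220.2 mol is available, so C8H18 is limiting.
n(O2) consumed = (25/2) × 7.161 = 89.51 mol; remaining = 220.2 − 89.51 = 130.7 mol
V(O2) = nRT/P = 130.7 × 0.08206 × 406.15 / 0.741 = 5879 L

5880 L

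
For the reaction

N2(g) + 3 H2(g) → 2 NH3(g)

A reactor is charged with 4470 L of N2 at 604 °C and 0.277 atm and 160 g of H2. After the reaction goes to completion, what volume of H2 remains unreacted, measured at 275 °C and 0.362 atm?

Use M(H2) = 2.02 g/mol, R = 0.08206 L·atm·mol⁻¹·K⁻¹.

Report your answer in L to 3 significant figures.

n(N2) = PV/RT = (0.277 × 4470) / (0.08206 × 877.15) = 17.20 mol
n(H2) = 160 / 2.02 = 79.21 mol
For 17.20 mol N2, stoichiometry requires (3/1) × 17.20 = 51.60 mol H2; 79.21 mol is available, so N2 is limiting.
n(H2) consumed = (3/1) × 17.20 = 51.60 mol; remaining = 79.21 − 51.60 = 27.61 mol
V(H2) = nRT/P = 27.61 × 0.08206 × 548.15 / 0.362 = 3431 L

3430 L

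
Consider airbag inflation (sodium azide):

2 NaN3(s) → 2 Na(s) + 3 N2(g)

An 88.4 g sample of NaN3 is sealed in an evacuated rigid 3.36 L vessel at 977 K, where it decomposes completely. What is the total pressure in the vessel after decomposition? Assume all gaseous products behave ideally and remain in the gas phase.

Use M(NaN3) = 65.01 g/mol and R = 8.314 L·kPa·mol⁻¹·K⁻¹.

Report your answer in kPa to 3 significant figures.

4930 kPa

n(NaN3) = 88.4 / 65.01 = 1.360 mol
n(gas produced) = (3/2) × 1.360 = 2.040 mol
P = nRT/V = 2.040 × 8.314 × 977 / 3.36 = 4932 kPa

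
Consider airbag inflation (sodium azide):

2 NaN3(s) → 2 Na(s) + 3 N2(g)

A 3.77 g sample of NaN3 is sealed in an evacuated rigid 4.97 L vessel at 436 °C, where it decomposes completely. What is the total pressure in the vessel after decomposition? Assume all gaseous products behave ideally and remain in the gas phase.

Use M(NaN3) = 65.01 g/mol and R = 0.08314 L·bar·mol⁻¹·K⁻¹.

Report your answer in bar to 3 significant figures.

n(NaN3) = 3.77 / 65.01 = 0.05799 mol
n(gas produced) = (3/2) × 0.05799 = 0.08699 mol
P = nRT/V = 0.08699 × 0.08314 × 709.15 / 4.97 = 1.032 bar

1.03 bar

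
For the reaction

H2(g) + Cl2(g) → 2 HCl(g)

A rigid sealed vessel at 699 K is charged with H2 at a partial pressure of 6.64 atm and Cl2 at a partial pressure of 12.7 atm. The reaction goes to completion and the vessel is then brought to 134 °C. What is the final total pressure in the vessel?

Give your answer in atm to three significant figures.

11.3 atm

With V and T fixed, P_i ∝ n_i, so the mole ratios apply directly to partial pressures at 699 K.
P(Cl2) required for 6.64 atm of H2 = (1/1) × 6.64 = 6.640 atm; available 12.7 atm, so H2 is limiting.
P(Cl2) remaining = 12.7 − (1/1) × 6.64 = 6.060 atm
P(gaseous products) = (2)/1 × 6.64 = 13.28 atm
P_total at 699 K = 6.060 + 13.28 = 19.34 atm
Scaling to 134 °C: P = 19.34 × 407.15/699 = 11.27 atm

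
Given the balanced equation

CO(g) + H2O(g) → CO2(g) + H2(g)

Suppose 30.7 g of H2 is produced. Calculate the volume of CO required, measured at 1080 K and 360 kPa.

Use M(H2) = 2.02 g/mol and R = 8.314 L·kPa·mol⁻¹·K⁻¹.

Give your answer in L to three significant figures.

379 L

n(H2) = 30.70 / 2.02 = 15.20 mol
n(CO) = (1/1) × 15.20 = 15.20 mol
V = nRT/P = 15.20 × 8.314 × 1080 / 360 = 379.1 L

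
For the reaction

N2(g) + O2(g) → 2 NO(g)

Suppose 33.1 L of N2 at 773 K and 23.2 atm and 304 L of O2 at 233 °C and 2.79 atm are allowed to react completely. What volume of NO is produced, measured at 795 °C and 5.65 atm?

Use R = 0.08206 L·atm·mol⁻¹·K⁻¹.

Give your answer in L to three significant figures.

n(N2) = PV/RT = (23.2 × 33.1) / (0.08206 × 773) = 12.11 mol
n(O2) = PV/RT = (2.79 × 304) / (0.08206 × 506.15) = 20.42 mol
For 12.11 mol N2, stoichiometry requires (1/1) × 12.11 = 12.11 mol O2; 20.42 mol is available, so N2 is limiting.
n(NO) = (2/1) × 12.11 = 24.22 mol
V(NO) = nRT/P = 24.22 × 0.08206 × 1068.15 / 5.65 = 375.7 L

376 L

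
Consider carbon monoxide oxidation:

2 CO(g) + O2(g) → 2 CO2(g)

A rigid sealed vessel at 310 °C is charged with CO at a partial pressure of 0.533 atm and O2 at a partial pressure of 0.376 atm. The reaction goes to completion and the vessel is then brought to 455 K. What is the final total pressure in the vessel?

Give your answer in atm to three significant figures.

At constant V, partial pressures at 310 °C are proportional to moles, so apply stoichiometry directly to pressures.
P(O2) required for 0.533 atm of CO = (1/2) × 0.533 = 0.2665 atm; available 0.376 atm, so CO is limiting.
P(O2) remaining = 0.376 − (1/2) × 0.533 = 0.1095 atm
P(gaseous products) = (2)/2 × 0.533 = 0.5330 atm
P_total at 310 °C = 0.1095 + 0.5330 = 0.6425 atm
Scaling to 455 K: P = 0.6425 × 455/583.15 = 0.5013 atm

0.501 atm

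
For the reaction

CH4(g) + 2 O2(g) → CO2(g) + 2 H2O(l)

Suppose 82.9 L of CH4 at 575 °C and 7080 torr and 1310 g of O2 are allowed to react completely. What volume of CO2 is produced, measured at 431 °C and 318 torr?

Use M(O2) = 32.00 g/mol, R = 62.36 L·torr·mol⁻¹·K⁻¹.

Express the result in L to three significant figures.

1530 L

n(CH4) = PV/RT = (7080 × 82.9) / (62.36 × 848.15) = 11.10 mol
n(O2) = 1310 / 32.00 = 40.94 mol
For 11.10 mol CH4, stoichiometry requires (2/1) × 11.10 = 22.20 mol O2; 40.94 mol is available, so CH4 is limiting.
n(CO2) = (1/1) × 11.10 = 11.10 mol
V(CO2) = nRT/P = 11.10 × 62.36 × 704.15 / 318 = 1533 L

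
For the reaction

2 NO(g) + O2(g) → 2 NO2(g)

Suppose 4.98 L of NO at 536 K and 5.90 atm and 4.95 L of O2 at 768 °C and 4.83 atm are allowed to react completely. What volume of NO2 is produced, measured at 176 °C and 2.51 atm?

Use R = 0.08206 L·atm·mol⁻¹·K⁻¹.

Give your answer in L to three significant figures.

n(NO) = PV/RT = (5.90 × 4.98) / (0.08206 × 536) = 0.6680 mol
n(O2) = PV/RT = (4.83 × 4.95) / (0.08206 × 1041.15) = 0.2798 mol
For 0.6680 mol NO, stoichiometry requires (1/2) × 0.6680 = 0.3340 mol O2; 0.2798 mol is available, so O2 is limiting.
n(NO2) = (2/1) × 0.2798 = 0.5596 mol
V(NO2) = nRT/P = 0.5596 × 0.08206 × 449.15 / 2.51 = 8.217 L

8.22 L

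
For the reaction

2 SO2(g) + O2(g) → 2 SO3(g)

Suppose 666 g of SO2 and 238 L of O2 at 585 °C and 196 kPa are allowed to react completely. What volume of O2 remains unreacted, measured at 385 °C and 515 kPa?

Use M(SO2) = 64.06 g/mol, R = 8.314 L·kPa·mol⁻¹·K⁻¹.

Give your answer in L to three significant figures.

n(SO2) = 666 / 64.06 = 10.40 mol
n(O2) = PV/RT = (196 × 238) / (8.314 × 858.15) = 6.538 mol
For 10.40 mol SO2, stoichiometry requires (1/2) × 10.40 = 5.200 mol O2; 6.538 mol is available, so SO2 is limiting.
n(O2) consumed = (1/2) × 10.40 = 5.200 mol; remaining = 6.538 − 5.200 = 1.338 mol
V(O2) = nRT/P = 1.338 × 8.314 × 658.15 / 515 = 14.22 L

14.2 L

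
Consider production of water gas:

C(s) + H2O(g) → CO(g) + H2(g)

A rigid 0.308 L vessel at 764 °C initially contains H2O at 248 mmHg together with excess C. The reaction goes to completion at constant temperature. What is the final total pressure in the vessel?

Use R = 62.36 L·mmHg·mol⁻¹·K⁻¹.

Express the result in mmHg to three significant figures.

Since T and V are fixed, P_final/P_initial = n_final/n_initial = 2/1.
P_final = (2/1) × 248 = 496.0 mmHg

496 mmHg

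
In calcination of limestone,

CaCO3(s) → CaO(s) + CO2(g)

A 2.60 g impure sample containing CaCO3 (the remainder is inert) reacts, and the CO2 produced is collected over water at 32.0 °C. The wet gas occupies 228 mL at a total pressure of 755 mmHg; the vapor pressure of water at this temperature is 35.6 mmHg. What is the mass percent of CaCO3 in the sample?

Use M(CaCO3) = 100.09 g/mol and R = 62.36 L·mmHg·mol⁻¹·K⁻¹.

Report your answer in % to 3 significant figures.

P(CO2) = 755 − 35.6 = 719.4 mmHg
n(CO2) = PV/RT = (719.4 × 0.2280) / (62.36 × 305.15) = 0.008620 mol
n(CaCO3) = (1/1) × 0.008620 = 0.008620 mol
m(CaCO3) = 0.008620 × 100.09 = 0.8628 g
%CaCO3 = 0.8628 / 2.60 × 100 = 33.18%

33.2 %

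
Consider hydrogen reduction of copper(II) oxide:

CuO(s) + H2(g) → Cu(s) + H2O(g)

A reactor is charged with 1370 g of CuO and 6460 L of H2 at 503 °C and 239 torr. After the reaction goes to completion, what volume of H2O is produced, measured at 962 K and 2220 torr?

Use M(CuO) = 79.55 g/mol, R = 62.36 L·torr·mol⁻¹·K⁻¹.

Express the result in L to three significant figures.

n(CuO) = 1370 / 79.55 = 17.22 mol
n(H2) = PV/RT = (239 × 6460) / (62.36 × 776.15) = 31.90 mol
For 17.22 mol CuO, stoichiometry requires (1/1) × 17.22 = 17.22 mol H2; 31.90 mol is available, so CuO is limiting.
n(H2O) = (1/1) × 17.22 = 17.22 mol
V(H2O) = nRT/P = 17.22 × 62.36 × 962 / 2220 = 465.3 L

465 L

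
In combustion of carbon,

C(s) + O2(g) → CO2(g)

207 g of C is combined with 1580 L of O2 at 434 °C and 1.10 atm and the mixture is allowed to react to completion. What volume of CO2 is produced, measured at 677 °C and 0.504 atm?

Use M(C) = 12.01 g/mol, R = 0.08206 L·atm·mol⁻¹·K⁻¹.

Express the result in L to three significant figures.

n(C) = 207 / 12.01 = 17.24 mol
n(O2) = PV/RT = (1.10 × 1580) / (0.08206 × 707.15) = 29.95 mol
For 17.24 mol C, stoichiometry requires (1/1) × 17.24 = 17.24 mol O2; 29.95 mol is available, so C is limiting.
n(CO2) = (1/1) × 17.24 = 17.24 mol
V(CO2) = nRT/P = 17.24 × 0.08206 × 950.15 / 0.504 = 2667 L

2670 L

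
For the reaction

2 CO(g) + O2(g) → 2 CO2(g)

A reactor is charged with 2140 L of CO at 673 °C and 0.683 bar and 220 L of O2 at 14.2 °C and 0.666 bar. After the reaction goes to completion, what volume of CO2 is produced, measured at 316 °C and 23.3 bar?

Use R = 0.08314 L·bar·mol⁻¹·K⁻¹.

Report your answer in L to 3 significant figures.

n(CO) = PV/RT = (0.683 × 2140) / (0.08314 × 946.15) = 18.58 mol
n(O2) = PV/RT = (0.666 × 220) / (0.08314 × 287.35) = 6.133 mol
For 18.58 mol CO, stoichiometry requires (1/2) × 18.58 = 9.290 mol O2; 6.133 mol is available, so O2 is limiting.
n(CO2) = (2/1) × 6.133 = 12.27 mol
V(CO2) = nRT/P = 12.27 × 0.08314 × 589.15 / 23.3 = 25.79 L

25.8 L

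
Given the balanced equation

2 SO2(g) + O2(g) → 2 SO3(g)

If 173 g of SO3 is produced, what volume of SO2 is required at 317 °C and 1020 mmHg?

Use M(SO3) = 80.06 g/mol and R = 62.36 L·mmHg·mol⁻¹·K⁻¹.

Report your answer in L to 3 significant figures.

n(SO3) = 173.0 / 80.06 = 2.161 mol
n(SO2) = (2/2) × 2.161 = 2.161 mol
V = nRT/P = 2.161 × 62.36 × 590.15 / 1020 = 77.97 L

78.0 L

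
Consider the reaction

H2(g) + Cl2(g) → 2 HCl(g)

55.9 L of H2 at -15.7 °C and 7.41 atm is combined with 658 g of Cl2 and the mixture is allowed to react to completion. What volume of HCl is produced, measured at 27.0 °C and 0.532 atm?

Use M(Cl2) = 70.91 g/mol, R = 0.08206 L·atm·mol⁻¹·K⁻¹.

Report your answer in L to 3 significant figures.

n(H2) = PV/RT = (7.41 × 55.9) / (0.08206 × 257.45) = 19.61 mol
n(Cl2) = 658 / 70.91 = 9.279 mol
For 19.61 mol H2, stoichiometry requires (1/1) × 19.61 = 19.61 mol Cl2; 9.279 mol is available, so Cl2 is limiting.
n(HCl) = (2/1) × 9.279 = 18.56 mol
V(HCl) = nRT/P = 18.56 × 0.08206 × 300.15 / 0.532 = 859.3 L

859 L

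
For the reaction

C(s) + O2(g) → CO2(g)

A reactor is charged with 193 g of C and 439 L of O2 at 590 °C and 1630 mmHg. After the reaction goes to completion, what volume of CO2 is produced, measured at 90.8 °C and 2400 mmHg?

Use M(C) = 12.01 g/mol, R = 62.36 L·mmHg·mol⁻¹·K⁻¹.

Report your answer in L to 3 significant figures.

126 L

n(C) = 193 / 12.01 = 16.07 mol
n(O2) = PV/RT = (1630 × 439) / (62.36 × 863.15) = 13.29 mol
For 16.07 mol C, stoichiometry requires (1/1) × 16.07 = 16.07 mol O2; 13.29 mol is available, so O2 is limiting.
n(CO2) = (1/1) × 13.29 = 13.29 mol
V(CO2) = nRT/P = 13.29 × 62.36 × 363.95 / 2400 = 125.7 L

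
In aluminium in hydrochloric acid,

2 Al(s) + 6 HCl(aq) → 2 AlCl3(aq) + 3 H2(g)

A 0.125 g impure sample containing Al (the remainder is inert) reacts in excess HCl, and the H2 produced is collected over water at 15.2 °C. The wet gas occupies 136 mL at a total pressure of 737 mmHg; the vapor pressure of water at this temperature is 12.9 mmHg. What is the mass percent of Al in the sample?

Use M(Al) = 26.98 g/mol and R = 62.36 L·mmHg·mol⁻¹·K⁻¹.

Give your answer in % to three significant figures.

P(H2) = 737 − 12.9 = 724.1 mmHg
n(H2) = PV/RT = (724.1 × 0.1360) / (62.36 × 288.35) = 0.005477 mol
n(Al) = (2/3) × 0.005477 = 0.003651 mol
m(Al) = 0.003651 × 26.98 = 0.09850 g
%Al = 0.09850 / 0.125 × 100 = 78.80%

78.8 %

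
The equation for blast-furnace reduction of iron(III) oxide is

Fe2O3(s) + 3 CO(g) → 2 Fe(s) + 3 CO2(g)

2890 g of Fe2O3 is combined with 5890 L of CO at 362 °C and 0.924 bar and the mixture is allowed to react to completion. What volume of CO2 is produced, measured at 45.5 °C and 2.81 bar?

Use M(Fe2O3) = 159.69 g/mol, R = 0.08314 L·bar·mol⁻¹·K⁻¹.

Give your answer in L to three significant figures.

512 L

n(Fe2O3) = 2890 / 159.69 = 18.10 mol
n(CO) = PV/RT = (0.924 × 5890) / (0.08314 × 635.15) = 103.1 mol
For 18.10 mol Fe2O3, stoichiometry requires (3/1) × 18.10 = 54.30 mol CO; 103.1 mol is available, so Fe2O3 is limiting.
n(CO2) = (3/1) × 18.10 = 54.30 mol
V(CO2) = nRT/P = 54.30 × 0.08314 × 318.65 / 2.81 = 511.9 L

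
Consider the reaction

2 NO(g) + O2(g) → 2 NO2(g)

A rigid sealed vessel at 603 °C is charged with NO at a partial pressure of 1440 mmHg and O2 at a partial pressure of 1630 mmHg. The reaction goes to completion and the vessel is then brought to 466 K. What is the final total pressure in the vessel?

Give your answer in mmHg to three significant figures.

Because the vessel is rigid and T is held at 603 °C, work the stoichiometry in partial pressures (P_i = n_iRT/V).
P(O2) required for 1440 mmHg of NO = (1/2) × 1440 = 720.0 mmHg; available 1630 mmHg, so NO is limiting.
P(O2) remaining = 1630 − (1/2) × 1440 = 910.0 mmHg
P(gaseous products) = (2)/2 × 1440 = 1440 mmHg
P_total at 603 °C = 910.0 + 1440 = 2350 mmHg
Scaling to 466 K: P = 2350 × 466/876.15 = 1250 mmHg

1250 mmHg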